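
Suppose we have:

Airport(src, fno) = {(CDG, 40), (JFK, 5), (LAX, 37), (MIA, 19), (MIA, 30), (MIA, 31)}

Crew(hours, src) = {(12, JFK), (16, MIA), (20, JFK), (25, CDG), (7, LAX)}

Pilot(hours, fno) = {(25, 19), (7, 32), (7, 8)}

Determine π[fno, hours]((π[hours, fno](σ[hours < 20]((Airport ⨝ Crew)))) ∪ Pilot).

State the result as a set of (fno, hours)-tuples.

{(19, 16), (19, 25), (30, 16), (31, 16), (32, 7), (37, 7), (5, 12), (8, 7)}

Airport ⋈ Crew (natural join on src): {(CDG, 40, 25), (JFK, 5, 12), (JFK, 5, 20), (LAX, 37, 7), (MIA, 19, 16), (MIA, 30, 16), (MIA, 31, 16)}
Filtering on hours < 20 leaves {(JFK, 5, 12), (LAX, 37, 7), (MIA, 19, 16), (MIA, 30, 16), (MIA, 31, 16)}.
π_{hours, fno} gives {(12, 5), (16, 19), (16, 30), (16, 31), (7, 37)}.
Set union of the two operands is {(12, 5), (16, 19), (16, 30), (16, 31), (25, 19), (7, 32), (7, 37), (7, 8)}.
π_{fno, hours} gives {(19, 16), (19, 25), (30, 16), (31, 16), (32, 7), (37, 7), (5, 12), (8, 7)}.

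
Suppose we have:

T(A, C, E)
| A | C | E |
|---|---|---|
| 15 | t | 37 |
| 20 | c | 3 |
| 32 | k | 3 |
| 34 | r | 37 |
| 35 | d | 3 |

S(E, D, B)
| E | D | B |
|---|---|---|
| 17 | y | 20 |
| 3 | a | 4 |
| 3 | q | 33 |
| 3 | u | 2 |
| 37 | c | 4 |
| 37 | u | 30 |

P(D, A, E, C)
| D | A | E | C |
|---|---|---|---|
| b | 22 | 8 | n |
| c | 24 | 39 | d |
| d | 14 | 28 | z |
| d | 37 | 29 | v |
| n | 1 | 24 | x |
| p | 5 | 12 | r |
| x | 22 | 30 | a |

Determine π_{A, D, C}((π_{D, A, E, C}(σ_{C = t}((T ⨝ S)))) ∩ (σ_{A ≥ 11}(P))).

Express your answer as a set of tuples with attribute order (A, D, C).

{}

T ⋈ S (natural join on E): {(15, t, 37, c, 4), (15, t, 37, u, 30), (20, c, 3, a, 4), (20, c, 3, q, 33), (20, c, 3, u, 2), (32, k, 3, a, 4), (32, k, 3, q, 33), (32, k, 3, u, 2), (34, r, 37, c, 4), (34, r, 37, u, 30), (35, d, 3, a, 4), (35, d, 3, q, 33), (35, d, 3, u, 2)}
Apply σ_{C = t}; surviving tuples: {(15, t, 37, c, 4), (15, t, 37, u, 30)}
Projecting to D, A, E, C: {(c, 15, 37, t), (u, 15, 37, t)}
Apply σ_{A ≥ 11}; surviving tuples: {(b, 22, 8, n), (c, 24, 39, d), (d, 14, 28, z), (d, 37, 29, v), (x, 22, 30, a)}
Intersection: {(c, 15, 37, t), (u, 15, 37, t)} with {(b, 22, 8, n), (c, 24, 39, d), (d, 14, 28, z), (d, 37, 29, v), (x, 22, 30, a)} → {}
Projecting to A, D, C: {}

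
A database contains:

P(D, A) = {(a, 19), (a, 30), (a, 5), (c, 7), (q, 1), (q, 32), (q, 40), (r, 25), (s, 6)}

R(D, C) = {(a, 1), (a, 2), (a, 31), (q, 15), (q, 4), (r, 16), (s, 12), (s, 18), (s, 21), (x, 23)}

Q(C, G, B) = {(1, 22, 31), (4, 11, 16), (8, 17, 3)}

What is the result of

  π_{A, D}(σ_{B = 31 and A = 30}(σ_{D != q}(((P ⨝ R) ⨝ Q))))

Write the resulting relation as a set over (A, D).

{(30, a)}

Joining P and R on D yields {(a, 19, 1), (a, 19, 2), (a, 19, 31), (a, 30, 1), (a, 30, 2), (a, 30, 31), (a, 5, 1), (a, 5, 2), (a, 5, 31), (q, 1, 15), (q, 1, 4), (q, 32, 15), (q, 32, 4), (q, 40, 15), (q, 40, 4), (r, 25, 16), (s, 6, 12), (s, 6, 18), (s, 6, 21)}.
Joining (P ⨝ R) and Q on C yields {(a, 19, 1, 22, 31), (a, 30, 1, 22, 31), (a, 5, 1, 22, 31), (q, 1, 4, 11, 16), (q, 32, 4, 11, 16), (q, 40, 4, 11, 16)}.
Apply σ_{D != q}; surviving tuples: {(a, 19, 1, 22, 31), (a, 30, 1, 22, 31), (a, 5, 1, 22, 31)}
Apply σ_{B = 31 and A = 30}; surviving tuples: {(a, 30, 1, 22, 31)}
Projecting to A, D: {(30, a)}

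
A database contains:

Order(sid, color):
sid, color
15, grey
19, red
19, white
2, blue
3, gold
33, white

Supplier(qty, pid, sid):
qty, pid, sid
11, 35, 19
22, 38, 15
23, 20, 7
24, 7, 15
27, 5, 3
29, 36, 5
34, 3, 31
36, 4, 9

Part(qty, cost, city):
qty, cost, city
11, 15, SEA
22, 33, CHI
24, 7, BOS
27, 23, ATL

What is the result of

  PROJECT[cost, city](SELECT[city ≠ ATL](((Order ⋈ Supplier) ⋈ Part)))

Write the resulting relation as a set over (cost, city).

{(15, SEA), (33, CHI), (7, BOS)}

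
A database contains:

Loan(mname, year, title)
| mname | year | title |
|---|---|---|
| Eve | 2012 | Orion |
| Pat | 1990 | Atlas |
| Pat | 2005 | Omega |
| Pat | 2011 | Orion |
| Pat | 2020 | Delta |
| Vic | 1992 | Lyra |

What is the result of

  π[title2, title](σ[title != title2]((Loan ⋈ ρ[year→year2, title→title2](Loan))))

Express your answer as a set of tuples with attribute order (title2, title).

{(Atlas, Delta), (Atlas, Omega), (Atlas, Orion), (Delta, Atlas), (Delta, Omega), (Delta, Orion), (Omega, Atlas), (Omega, Delta), (Omega, Orion), (Orion, Atlas), (Orion, Delta), (Orion, Omega)}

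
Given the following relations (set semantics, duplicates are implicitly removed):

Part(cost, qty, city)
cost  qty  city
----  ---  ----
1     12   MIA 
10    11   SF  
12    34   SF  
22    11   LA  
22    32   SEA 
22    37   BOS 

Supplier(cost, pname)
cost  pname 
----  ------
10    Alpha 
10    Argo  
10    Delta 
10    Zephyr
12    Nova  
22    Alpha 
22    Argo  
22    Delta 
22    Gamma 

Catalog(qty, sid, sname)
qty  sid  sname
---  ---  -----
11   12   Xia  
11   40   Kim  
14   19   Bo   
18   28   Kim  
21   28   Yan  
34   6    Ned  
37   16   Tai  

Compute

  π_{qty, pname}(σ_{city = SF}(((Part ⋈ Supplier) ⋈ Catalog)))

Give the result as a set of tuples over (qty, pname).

{(11, Alpha), (11, Argo), (11, Delta), (11, Zephyr), (34, Nova)}

Joining Part and Supplier on cost yields {(10, 11, SF, Alpha), (10, 11, SF, Argo), (10, 11, SF, Delta), (10, 11, SF, Zephyr), (12, 34, SF, Nova), (22, 11, LA, Alpha), (22, 11, LA, Argo), (22, 11, LA, Delta), (22, 11, LA, Gamma), (22, 32, SEA, Alpha), (22, 32, SEA, Argo), (22, 32, SEA, Delta), (22, 32, SEA, Gamma), (22, 37, BOS, Alpha), (22, 37, BOS, Argo), (22, 37, BOS, Delta), (22, 37, BOS, Gamma)}.
Joining (Part ⋈ Supplier) and Catalog on qty yields {(10, 11, SF, Alpha, 12, Xia), (10, 11, SF, Alpha, 40, Kim), (10, 11, SF, Argo, 12, Xia), (10, 11, SF, Argo, 40, Kim), (10, 11, SF, Delta, 12, Xia), (10, 11, SF, Delta, 40, Kim), (10, 11, SF, Zephyr, 12, Xia), (10, 11, SF, Zephyr, 40, Kim), (12, 34, SF, Nova, 6, Ned), (22, 11, LA, Alpha, 12, Xia), (22, 11, LA, Alpha, 40, Kim), (22, 11, LA, Argo, 12, Xia), (22, 11, LA, Argo, 40, Kim), (22, 11, LA, Delta, 12, Xia), (22, 11, LA, Delta, 40, Kim), (22, 11, LA, Gamma, 12, Xia), (22, 11, LA, Gamma, 40, Kim), (22, 37, BOS, Alpha, 16, Tai), (22, 37, BOS, Argo, 16, Tai), (22, 37, BOS, Delta, 16, Tai), (22, 37, BOS, Gamma, 16, Tai)}.
Apply σ_{city = SF}; surviving tuples: {(10, 11, SF, Alpha, 12, Xia), (10, 11, SF, Alpha, 40, Kim), (10, 11, SF, Argo, 12, Xia), (10, 11, SF, Argo, 40, Kim), (10, 11, SF, Delta, 12, Xia), (10, 11, SF, Delta, 40, Kim), (10, 11, SF, Zephyr, 12, Xia), (10, 11, SF, Zephyr, 40, Kim), (12, 34, SF, Nova, 6, Ned)}
π[qty, pname]: project onto (qty, pname) (4 duplicate(s) eliminated) → {(11, Alpha), (11, Argo), (11, Delta), (11, Zephyr), (34, Nova)}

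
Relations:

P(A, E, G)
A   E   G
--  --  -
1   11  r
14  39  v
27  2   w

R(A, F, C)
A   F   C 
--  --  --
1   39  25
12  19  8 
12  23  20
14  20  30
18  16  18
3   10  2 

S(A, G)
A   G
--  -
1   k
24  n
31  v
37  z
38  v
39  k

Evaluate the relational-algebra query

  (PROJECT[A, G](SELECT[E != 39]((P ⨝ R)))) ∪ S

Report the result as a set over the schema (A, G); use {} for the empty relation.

{(1, k), (1, r), (24, n), (31, v), (37, z), (38, v), (39, k)}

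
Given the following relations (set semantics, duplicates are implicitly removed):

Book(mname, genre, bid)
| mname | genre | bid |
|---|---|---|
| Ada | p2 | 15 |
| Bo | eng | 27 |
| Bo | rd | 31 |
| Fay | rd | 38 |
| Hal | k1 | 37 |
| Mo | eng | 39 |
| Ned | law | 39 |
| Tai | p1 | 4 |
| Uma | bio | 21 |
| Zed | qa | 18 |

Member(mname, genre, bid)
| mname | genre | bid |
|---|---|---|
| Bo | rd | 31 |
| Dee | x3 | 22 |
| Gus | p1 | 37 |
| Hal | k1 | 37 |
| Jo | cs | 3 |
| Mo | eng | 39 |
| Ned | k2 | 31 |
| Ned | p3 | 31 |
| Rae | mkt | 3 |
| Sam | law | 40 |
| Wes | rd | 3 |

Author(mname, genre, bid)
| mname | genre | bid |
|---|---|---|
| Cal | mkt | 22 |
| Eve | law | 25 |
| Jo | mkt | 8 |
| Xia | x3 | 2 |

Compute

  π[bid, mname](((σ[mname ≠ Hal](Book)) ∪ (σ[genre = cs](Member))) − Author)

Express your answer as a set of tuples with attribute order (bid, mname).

Apply σ_{mname ≠ Hal}; surviving tuples: {(Ada, p2, 15), (Bo, eng, 27), (Bo, rd, 31), (Fay, rd, 38), (Mo, eng, 39), (Ned, law, 39), (Tai, p1, 4), (Uma, bio, 21), (Zed, qa, 18)}
Apply σ_{genre = cs}; surviving tuples: {(Jo, cs, 3)}
Set union of the two operands is {(Ada, p2, 15), (Bo, eng, 27), (Bo, rd, 31), (Fay, rd, 38), (Jo, cs, 3), (Mo, eng, 39), (Ned, law, 39), (Tai, p1, 4), (Uma, bio, 21), (Zed, qa, 18)}.
Set difference of the two operands is {(Ada, p2, 15), (Bo, eng, 27), (Bo, rd, 31), (Fay, rd, 38), (Jo, cs, 3), (Mo, eng, 39), (Ned, law, 39), (Tai, p1, 4), (Uma, bio, 21), (Zed, qa, 18)}.
Projecting to bid, mname: {(15, Ada), (18, Zed), (21, Uma), (27, Bo), (3, Jo), (31, Bo), (38, Fay), (39, Mo), (39, Ned), (4, Tai)}

{(15, Ada), (18, Zed), (21, Uma), (27, Bo), (3, Jo), (31, Bo), (38, Fay), (39, Mo), (39, Ned), (4, Tai)}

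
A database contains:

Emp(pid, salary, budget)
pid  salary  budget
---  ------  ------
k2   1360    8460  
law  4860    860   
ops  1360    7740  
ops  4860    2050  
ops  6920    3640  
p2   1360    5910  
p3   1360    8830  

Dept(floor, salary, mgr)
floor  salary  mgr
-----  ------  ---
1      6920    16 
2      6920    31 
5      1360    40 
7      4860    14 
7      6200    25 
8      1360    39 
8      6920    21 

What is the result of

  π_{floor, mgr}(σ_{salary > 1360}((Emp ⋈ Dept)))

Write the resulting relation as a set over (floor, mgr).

{(1, 16), (2, 31), (7, 14), (8, 21)}

Natural join on salary: {(k2, 1360, 8460, 5, 40), (k2, 1360, 8460, 8, 39), (law, 4860, 860, 7, 14), (ops, 1360, 7740, 5, 40), (ops, 1360, 7740, 8, 39), (ops, 4860, 2050, 7, 14), (ops, 6920, 3640, 1, 16), (ops, 6920, 3640, 2, 31), (ops, 6920, 3640, 8, 21), (p2, 1360, 5910, 5, 40), (p2, 1360, 5910, 8, 39), (p3, 1360, 8830, 5, 40), (p3, 1360, 8830, 8, 39)}
Apply σ_{salary > 1360}; surviving tuples: {(law, 4860, 860, 7, 14), (ops, 4860, 2050, 7, 14), (ops, 6920, 3640, 1, 16), (ops, 6920, 3640, 2, 31), (ops, 6920, 3640, 8, 21)}
Keep only column(s) floor, mgr (1 duplicate(s) eliminated): {(1, 16), (2, 31), (7, 14), (8, 21)}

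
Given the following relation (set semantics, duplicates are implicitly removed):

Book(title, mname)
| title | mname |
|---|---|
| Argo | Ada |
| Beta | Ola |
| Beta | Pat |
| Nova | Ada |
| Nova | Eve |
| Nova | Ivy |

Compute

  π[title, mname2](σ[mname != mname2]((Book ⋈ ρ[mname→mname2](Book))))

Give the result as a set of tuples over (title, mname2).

{(Beta, Ola), (Beta, Pat), (Nova, Ada), (Nova, Eve), (Nova, Ivy)}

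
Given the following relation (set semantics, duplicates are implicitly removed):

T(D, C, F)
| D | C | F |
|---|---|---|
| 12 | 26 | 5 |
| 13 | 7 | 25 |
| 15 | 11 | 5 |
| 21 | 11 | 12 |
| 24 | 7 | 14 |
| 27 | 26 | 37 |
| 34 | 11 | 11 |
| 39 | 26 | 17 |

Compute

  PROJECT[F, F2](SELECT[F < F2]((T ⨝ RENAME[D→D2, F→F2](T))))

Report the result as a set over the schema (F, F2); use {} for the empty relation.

ρ[D→D2, F→F2]: schema becomes (D2, C, F2); tuples unchanged.
Natural join on C: {(12, 26, 5, 12, 5), (12, 26, 5, 27, 37), (12, 26, 5, 39, 17), (13, 7, 25, 13, 25), (13, 7, 25, 24, 14), (15, 11, 5, 15, 5), (15, 11, 5, 21, 12), (15, 11, 5, 34, 11), (21, 11, 12, 15, 5), (21, 11, 12, 21, 12), (21, 11, 12, 34, 11), (24, 7, 14, 13, 25), (24, 7, 14, 24, 14), (27, 26, 37, 12, 5), (27, 26, 37, 27, 37), (27, 26, 37, 39, 17), (34, 11, 11, 15, 5), (34, 11, 11, 21, 12), (34, 11, 11, 34, 11), (39, 26, 17, 12, 5), (39, 26, 17, 27, 37), (39, 26, 17, 39, 17)}
Filtering on F < F2 leaves {(12, 26, 5, 27, 37), (12, 26, 5, 39, 17), (15, 11, 5, 21, 12), (15, 11, 5, 34, 11), (24, 7, 14, 13, 25), (34, 11, 11, 21, 12), (39, 26, 17, 27, 37)}.
π[F, F2]: project onto (F, F2) → {(11, 12), (14, 25), (17, 37), (5, 11), (5, 12), (5, 17), (5, 37)}

{(11, 12), (14, 25), (17, 37), (5, 11), (5, 12), (5, 17), (5, 37)}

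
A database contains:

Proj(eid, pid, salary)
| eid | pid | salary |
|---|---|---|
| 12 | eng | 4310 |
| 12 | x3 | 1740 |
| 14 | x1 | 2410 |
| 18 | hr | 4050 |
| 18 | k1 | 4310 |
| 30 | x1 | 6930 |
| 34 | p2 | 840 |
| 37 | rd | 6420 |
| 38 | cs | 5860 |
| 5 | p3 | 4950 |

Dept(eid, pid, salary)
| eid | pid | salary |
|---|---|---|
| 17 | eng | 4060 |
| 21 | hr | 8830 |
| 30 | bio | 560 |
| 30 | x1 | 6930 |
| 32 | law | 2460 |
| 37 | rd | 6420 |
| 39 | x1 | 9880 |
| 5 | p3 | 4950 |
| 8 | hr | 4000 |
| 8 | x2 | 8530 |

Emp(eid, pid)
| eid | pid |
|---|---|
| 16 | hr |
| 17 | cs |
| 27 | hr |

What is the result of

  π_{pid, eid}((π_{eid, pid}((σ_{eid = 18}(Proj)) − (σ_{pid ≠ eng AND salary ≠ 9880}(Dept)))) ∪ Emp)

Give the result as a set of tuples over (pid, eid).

{(cs, 17), (hr, 16), (hr, 18), (hr, 27), (k1, 18)}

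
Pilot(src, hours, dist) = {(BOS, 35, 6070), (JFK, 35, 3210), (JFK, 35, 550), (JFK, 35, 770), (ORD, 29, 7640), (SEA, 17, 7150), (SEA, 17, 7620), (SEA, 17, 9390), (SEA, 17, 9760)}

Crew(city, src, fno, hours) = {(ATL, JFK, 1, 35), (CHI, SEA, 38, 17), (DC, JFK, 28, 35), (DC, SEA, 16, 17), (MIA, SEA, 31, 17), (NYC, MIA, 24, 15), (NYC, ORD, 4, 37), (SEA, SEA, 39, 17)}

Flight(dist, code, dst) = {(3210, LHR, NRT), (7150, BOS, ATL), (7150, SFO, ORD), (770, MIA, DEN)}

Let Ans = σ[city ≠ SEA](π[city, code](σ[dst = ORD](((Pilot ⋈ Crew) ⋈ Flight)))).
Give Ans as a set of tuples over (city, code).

{(CHI, SFO), (DC, SFO), (MIA, SFO)}

Pilot ⋈ Crew (natural join on src, hours): {(JFK, 35, 3210, ATL, 1), (JFK, 35, 3210, DC, 28), (JFK, 35, 550, ATL, 1), (JFK, 35, 550, DC, 28), (JFK, 35, 770, ATL, 1), (JFK, 35, 770, DC, 28), (SEA, 17, 7150, CHI, 38), (SEA, 17, 7150, DC, 16), (SEA, 17, 7150, MIA, 31), (SEA, 17, 7150, SEA, 39), (SEA, 17, 7620, CHI, 38), (SEA, 17, 7620, DC, 16), (SEA, 17, 7620, MIA, 31), (SEA, 17, 7620, SEA, 39), (SEA, 17, 9390, CHI, 38), (SEA, 17, 9390, DC, 16), (SEA, 17, 9390, MIA, 31), (SEA, 17, 9390, SEA, 39), (SEA, 17, 9760, CHI, 38), (SEA, 17, 9760, DC, 16), (SEA, 17, 9760, MIA, 31), (SEA, 17, 9760, SEA, 39)}
(Pilot ⋈ Crew) ⋈ Flight (natural join on dist): {(JFK, 35, 3210, ATL, 1, LHR, NRT), (JFK, 35, 3210, DC, 28, LHR, NRT), (JFK, 35, 770, ATL, 1, MIA, DEN), (JFK, 35, 770, DC, 28, MIA, DEN), (SEA, 17, 7150, CHI, 38, BOS, ATL), (SEA, 17, 7150, CHI, 38, SFO, ORD), (SEA, 17, 7150, DC, 16, BOS, ATL), (SEA, 17, 7150, DC, 16, SFO, ORD), (SEA, 17, 7150, MIA, 31, BOS, ATL), (SEA, 17, 7150, MIA, 31, SFO, ORD), (SEA, 17, 7150, SEA, 39, BOS, ATL), (SEA, 17, 7150, SEA, 39, SFO, ORD)}
Apply σ_{dst = ORD}; surviving tuples: {(SEA, 17, 7150, CHI, 38, SFO, ORD), (SEA, 17, 7150, DC, 16, SFO, ORD), (SEA, 17, 7150, MIA, 31, SFO, ORD), (SEA, 17, 7150, SEA, 39, SFO, ORD)}
Projecting to city, code: {(CHI, SFO), (DC, SFO), (MIA, SFO), (SEA, SFO)}
Apply σ_{city ≠ SEA}; surviving tuples: {(CHI, SFO), (DC, SFO), (MIA, SFO)}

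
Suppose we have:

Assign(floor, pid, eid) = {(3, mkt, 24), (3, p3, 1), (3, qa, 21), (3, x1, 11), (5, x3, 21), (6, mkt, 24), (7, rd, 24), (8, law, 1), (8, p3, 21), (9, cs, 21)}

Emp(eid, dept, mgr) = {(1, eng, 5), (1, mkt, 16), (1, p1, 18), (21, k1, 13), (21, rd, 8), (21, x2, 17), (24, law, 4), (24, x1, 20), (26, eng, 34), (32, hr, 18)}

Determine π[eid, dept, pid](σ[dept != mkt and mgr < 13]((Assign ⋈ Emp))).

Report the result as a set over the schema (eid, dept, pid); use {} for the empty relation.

{(1, eng, law), (1, eng, p3), (21, rd, cs), (21, rd, p3), (21, rd, qa), (21, rd, x3), (24, law, mkt), (24, law, rd)}

Assign ⋈ Emp (natural join on eid): {(3, mkt, 24, law, 4), (3, mkt, 24, x1, 20), (3, p3, 1, eng, 5), (3, p3, 1, mkt, 16), (3, p3, 1, p1, 18), (3, qa, 21, k1, 13), (3, qa, 21, rd, 8), (3, qa, 21, x2, 17), (5, x3, 21, k1, 13), (5, x3, 21, rd, 8), (5, x3, 21, x2, 17), (6, mkt, 24, law, 4), (6, mkt, 24, x1, 20), (7, rd, 24, law, 4), (7, rd, 24, x1, 20), (8, law, 1, eng, 5), (8, law, 1, mkt, 16), (8, law, 1, p1, 18), (8, p3, 21, k1, 13), (8, p3, 21, rd, 8), (8, p3, 21, x2, 17), (9, cs, 21, k1, 13), (9, cs, 21, rd, 8), (9, cs, 21, x2, 17)}
σ[dept != mkt and mgr < 13]: keep tuples satisfying dept != mkt and mgr < 13 → {(3, mkt, 24, law, 4), (3, p3, 1, eng, 5), (3, qa, 21, rd, 8), (5, x3, 21, rd, 8), (6, mkt, 24, law, 4), (7, rd, 24, law, 4), (8, law, 1, eng, 5), (8, p3, 21, rd, 8), (9, cs, 21, rd, 8)}
π_{eid, dept, pid} gives {(1, eng, law), (1, eng, p3), (21, rd, cs), (21, rd, p3), (21, rd, qa), (21, rd, x3), (24, law, mkt), (24, law, rd)} (1 duplicate(s) eliminated).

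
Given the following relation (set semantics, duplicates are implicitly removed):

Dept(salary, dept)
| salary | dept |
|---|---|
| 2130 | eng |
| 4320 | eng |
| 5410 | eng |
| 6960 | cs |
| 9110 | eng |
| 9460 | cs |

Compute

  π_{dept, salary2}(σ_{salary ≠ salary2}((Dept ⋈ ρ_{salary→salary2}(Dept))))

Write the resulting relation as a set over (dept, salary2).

ρ[salary→salary2]: schema becomes (salary2, dept); tuples unchanged.
Dept ⋈ ρ_{salary→salary2}(Dept) (natural join on dept): {(2130, eng, 2130), (2130, eng, 4320), (2130, eng, 5410), (2130, eng, 9110), (4320, eng, 2130), (4320, eng, 4320), (4320, eng, 5410), (4320, eng, 9110), (5410, eng, 2130), (5410, eng, 4320), (5410, eng, 5410), (5410, eng, 9110), (6960, cs, 6960), (6960, cs, 9460), (9110, eng, 2130), (9110, eng, 4320), (9110, eng, 5410), (9110, eng, 9110), (9460, cs, 6960), (9460, cs, 9460)}
Filtering on salary ≠ salary2 leaves {(2130, eng, 4320), (2130, eng, 5410), (2130, eng, 9110), (4320, eng, 2130), (4320, eng, 5410), (4320, eng, 9110), (5410, eng, 2130), (5410, eng, 4320), (5410, eng, 9110), (6960, cs, 9460), (9110, eng, 2130), (9110, eng, 4320), (9110, eng, 5410), (9460, cs, 6960)}.
Keep only column(s) dept, salary2 (8 duplicate(s) eliminated): {(cs, 6960), (cs, 9460), (eng, 2130), (eng, 4320), (eng, 5410), (eng, 9110)}

{(cs, 6960), (cs, 9460), (eng, 2130), (eng, 4320), (eng, 5410), (eng, 9110)}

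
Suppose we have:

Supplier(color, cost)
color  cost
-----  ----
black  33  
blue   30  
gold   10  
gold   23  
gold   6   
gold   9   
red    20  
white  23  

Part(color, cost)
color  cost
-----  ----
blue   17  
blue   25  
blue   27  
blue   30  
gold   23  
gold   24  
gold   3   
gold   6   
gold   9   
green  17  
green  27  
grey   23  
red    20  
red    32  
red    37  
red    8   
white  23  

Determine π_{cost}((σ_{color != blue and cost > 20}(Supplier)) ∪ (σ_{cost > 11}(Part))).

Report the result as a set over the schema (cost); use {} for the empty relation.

{17, 20, 23, 24, 25, 27, 30, 32, 33, 37}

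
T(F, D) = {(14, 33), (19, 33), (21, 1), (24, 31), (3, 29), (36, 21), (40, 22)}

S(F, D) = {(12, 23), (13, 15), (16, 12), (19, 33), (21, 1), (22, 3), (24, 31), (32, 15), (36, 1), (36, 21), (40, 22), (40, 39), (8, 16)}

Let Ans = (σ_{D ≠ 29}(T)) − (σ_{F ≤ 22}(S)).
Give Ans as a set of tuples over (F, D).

Filtering on D ≠ 29 leaves {(14, 33), (19, 33), (21, 1), (24, 31), (36, 21), (40, 22)}.
Filtering on F ≤ 22 leaves {(12, 23), (13, 15), (16, 12), (19, 33), (21, 1), (22, 3), (8, 16)}.
Difference: {(14, 33), (19, 33), (21, 1), (24, 31), (36, 21), (40, 22)} with {(12, 23), (13, 15), (16, 12), (19, 33), (21, 1), (22, 3), (8, 16)} → {(14, 33), (24, 31), (36, 21), (40, 22)}

{(14, 33), (24, 31), (36, 21), (40, 22)}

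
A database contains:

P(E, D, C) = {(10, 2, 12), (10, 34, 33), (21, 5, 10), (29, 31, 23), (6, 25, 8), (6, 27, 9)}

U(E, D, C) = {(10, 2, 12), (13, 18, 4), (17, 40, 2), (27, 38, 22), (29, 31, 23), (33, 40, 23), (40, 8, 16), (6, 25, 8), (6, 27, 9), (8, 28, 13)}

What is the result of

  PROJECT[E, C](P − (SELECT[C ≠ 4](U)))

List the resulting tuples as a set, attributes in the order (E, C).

Apply σ_{C ≠ 4}; surviving tuples: {(10, 2, 12), (17, 40, 2), (27, 38, 22), (29, 31, 23), (33, 40, 23), (40, 8, 16), (6, 25, 8), (6, 27, 9), (8, 28, 13)}
Taking the difference: {(10, 34, 33), (21, 5, 10)}
Keep only column(s) E, C: {(10, 33), (21, 10)}

{(10, 33), (21, 10)}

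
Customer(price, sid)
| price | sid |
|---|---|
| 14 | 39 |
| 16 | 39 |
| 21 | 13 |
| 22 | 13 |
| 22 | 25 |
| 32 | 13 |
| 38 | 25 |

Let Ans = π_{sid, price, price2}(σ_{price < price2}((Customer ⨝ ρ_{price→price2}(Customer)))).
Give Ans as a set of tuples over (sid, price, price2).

{(13, 21, 22), (13, 21, 32), (13, 22, 32), (25, 22, 38), (39, 14, 16)}

ρ[price→price2]: schema becomes (price2, sid); tuples unchanged.
Customer ⋈ ρ_{price→price2}(Customer) (natural join on sid): {(14, 39, 14), (14, 39, 16), (16, 39, 14), (16, 39, 16), (21, 13, 21), (21, 13, 22), (21, 13, 32), (22, 13, 21), (22, 13, 22), (22, 13, 32), (22, 25, 22), (22, 25, 38), (32, 13, 21), (32, 13, 22), (32, 13, 32), (38, 25, 22), (38, 25, 38)}
Apply σ_{price < price2}; surviving tuples: {(14, 39, 16), (21, 13, 22), (21, 13, 32), (22, 13, 32), (22, 25, 38)}
π_{sid, price, price2} gives {(13, 21, 22), (13, 21, 32), (13, 22, 32), (25, 22, 38), (39, 14, 16)}.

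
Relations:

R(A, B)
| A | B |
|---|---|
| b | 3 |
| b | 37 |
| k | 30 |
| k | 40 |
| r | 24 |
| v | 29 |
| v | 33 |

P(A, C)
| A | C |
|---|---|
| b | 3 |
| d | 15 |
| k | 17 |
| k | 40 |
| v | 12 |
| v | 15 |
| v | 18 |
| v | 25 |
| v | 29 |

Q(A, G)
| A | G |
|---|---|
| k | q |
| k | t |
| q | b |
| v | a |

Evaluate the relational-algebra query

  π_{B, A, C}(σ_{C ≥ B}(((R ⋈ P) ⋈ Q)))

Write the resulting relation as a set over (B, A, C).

Natural join on A: {(b, 3, 3), (b, 37, 3), (k, 30, 17), (k, 30, 40), (k, 40, 17), (k, 40, 40), (v, 29, 12), (v, 29, 15), (v, 29, 18), (v, 29, 25), (v, 29, 29), (v, 33, 12), (v, 33, 15), (v, 33, 18), (v, 33, 25), (v, 33, 29)}
Natural join on A: {(k, 30, 17, q), (k, 30, 17, t), (k, 30, 40, q), (k, 30, 40, t), (k, 40, 17, q), (k, 40, 17, t), (k, 40, 40, q), (k, 40, 40, t), (v, 29, 12, a), (v, 29, 15, a), (v, 29, 18, a), (v, 29, 25, a), (v, 29, 29, a), (v, 33, 12, a), (v, 33, 15, a), (v, 33, 18, a), (v, 33, 25, a), (v, 33, 29, a)}
Filtering on C ≥ B leaves {(k, 30, 40, q), (k, 30, 40, t), (k, 40, 40, q), (k, 40, 40, t), (v, 29, 29, a)}.
Keep only column(s) B, A, C (2 duplicate(s) eliminated): {(29, v, 29), (30, k, 40), (40, k, 40)}

{(29, v, 29), (30, k, 40), (40, k, 40)}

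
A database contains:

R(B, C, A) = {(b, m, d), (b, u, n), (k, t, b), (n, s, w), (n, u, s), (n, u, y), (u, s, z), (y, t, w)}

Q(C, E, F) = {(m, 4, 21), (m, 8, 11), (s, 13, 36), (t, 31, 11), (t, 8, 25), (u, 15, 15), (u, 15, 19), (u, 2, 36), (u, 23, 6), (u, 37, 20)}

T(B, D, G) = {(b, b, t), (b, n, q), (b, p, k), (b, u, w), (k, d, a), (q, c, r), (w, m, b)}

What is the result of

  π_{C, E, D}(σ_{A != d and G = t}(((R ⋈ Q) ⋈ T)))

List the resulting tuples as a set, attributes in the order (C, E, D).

{(u, 15, b), (u, 2, b), (u, 23, b), (u, 37, b)}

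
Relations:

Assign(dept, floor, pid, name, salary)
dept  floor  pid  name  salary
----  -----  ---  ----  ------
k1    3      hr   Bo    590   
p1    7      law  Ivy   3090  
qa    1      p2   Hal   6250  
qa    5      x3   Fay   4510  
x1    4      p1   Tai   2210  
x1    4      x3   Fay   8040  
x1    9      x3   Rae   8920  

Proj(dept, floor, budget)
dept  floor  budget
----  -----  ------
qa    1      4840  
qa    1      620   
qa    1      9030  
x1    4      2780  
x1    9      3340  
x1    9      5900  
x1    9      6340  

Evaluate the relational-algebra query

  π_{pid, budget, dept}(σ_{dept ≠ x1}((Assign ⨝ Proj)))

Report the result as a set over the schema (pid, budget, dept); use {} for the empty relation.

Joining Assign and Proj on dept, floor yields {(qa, 1, p2, Hal, 6250, 4840), (qa, 1, p2, Hal, 6250, 620), (qa, 1, p2, Hal, 6250, 9030), (x1, 4, p1, Tai, 2210, 2780), (x1, 4, x3, Fay, 8040, 2780), (x1, 9, x3, Rae, 8920, 3340), (x1, 9, x3, Rae, 8920, 5900), (x1, 9, x3, Rae, 8920, 6340)}.
σ[dept ≠ x1]: keep tuples satisfying dept ≠ x1 → {(qa, 1, p2, Hal, 6250, 4840), (qa, 1, p2, Hal, 6250, 620), (qa, 1, p2, Hal, 6250, 9030)}
π[pid, budget, dept]: project onto (pid, budget, dept) → {(p2, 4840, qa), (p2, 620, qa), (p2, 9030, qa)}

{(p2, 4840, qa), (p2, 620, qa), (p2, 9030, qa)}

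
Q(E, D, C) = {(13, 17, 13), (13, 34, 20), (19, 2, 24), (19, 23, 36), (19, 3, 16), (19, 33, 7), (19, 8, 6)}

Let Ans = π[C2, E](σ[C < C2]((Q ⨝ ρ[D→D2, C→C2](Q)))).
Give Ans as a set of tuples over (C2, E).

{(16, 19), (20, 13), (24, 19), (36, 19), (7, 19)}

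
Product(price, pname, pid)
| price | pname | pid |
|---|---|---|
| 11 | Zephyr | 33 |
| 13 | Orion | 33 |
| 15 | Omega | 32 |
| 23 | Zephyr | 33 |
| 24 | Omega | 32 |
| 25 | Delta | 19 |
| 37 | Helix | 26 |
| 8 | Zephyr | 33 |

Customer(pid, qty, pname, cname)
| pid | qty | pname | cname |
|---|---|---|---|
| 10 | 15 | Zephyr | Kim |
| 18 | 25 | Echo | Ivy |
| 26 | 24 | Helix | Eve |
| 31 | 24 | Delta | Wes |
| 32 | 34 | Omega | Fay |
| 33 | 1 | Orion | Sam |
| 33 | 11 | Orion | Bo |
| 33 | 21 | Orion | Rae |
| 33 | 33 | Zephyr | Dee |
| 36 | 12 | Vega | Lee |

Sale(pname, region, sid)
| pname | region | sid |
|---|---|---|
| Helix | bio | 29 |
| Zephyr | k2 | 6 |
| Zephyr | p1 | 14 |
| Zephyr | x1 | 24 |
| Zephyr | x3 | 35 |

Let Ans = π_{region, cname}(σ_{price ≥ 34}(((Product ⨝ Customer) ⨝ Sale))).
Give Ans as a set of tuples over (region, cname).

Product ⋈ Customer (natural join on pname, pid): {(11, Zephyr, 33, 33, Dee), (13, Orion, 33, 1, Sam), (13, Orion, 33, 11, Bo), (13, Orion, 33, 21, Rae), (15, Omega, 32, 34, Fay), (23, Zephyr, 33, 33, Dee), (24, Omega, 32, 34, Fay), (37, Helix, 26, 24, Eve), (8, Zephyr, 33, 33, Dee)}
(Product ⨝ Customer) ⋈ Sale (natural join on pname): {(11, Zephyr, 33, 33, Dee, k2, 6), (11, Zephyr, 33, 33, Dee, p1, 14), (11, Zephyr, 33, 33, Dee, x1, 24), (11, Zephyr, 33, 33, Dee, x3, 35), (23, Zephyr, 33, 33, Dee, k2, 6), (23, Zephyr, 33, 33, Dee, p1, 14), (23, Zephyr, 33, 33, Dee, x1, 24), (23, Zephyr, 33, 33, Dee, x3, 35), (37, Helix, 26, 24, Eve, bio, 29), (8, Zephyr, 33, 33, Dee, k2, 6), (8, Zephyr, 33, 33, Dee, p1, 14), (8, Zephyr, 33, 33, Dee, x1, 24), (8, Zephyr, 33, 33, Dee, x3, 35)}
σ[price ≥ 34]: keep tuples satisfying price ≥ 34 → {(37, Helix, 26, 24, Eve, bio, 29)}
π_{region, cname} gives {(bio, Eve)}.

{(bio, Eve)}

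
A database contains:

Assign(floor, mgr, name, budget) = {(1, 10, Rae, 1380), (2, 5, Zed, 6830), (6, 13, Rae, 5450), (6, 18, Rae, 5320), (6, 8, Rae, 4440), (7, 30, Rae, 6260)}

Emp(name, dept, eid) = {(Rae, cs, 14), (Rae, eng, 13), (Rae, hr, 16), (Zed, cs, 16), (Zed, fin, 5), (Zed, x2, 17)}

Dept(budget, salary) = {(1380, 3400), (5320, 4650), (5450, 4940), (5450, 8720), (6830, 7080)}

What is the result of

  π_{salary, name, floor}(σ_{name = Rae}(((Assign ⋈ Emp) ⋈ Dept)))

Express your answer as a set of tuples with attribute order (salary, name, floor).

{(3400, Rae, 1), (4650, Rae, 6), (4940, Rae, 6), (8720, Rae, 6)}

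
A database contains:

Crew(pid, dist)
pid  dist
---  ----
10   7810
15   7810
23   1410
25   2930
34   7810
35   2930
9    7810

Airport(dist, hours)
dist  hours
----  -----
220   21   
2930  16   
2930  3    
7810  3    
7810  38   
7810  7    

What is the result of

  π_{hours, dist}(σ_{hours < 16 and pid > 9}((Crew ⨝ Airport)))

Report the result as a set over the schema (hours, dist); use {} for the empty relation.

{(3, 2930), (3, 7810), (7, 7810)}

Natural join on dist: {(10, 7810, 3), (10, 7810, 38), (10, 7810, 7), (15, 7810, 3), (15, 7810, 38), (15, 7810, 7), (25, 2930, 16), (25, 2930, 3), (34, 7810, 3), (34, 7810, 38), (34, 7810, 7), (35, 2930, 16), (35, 2930, 3), (9, 7810, 3), (9, 7810, 38), (9, 7810, 7)}
σ[hours < 16 and pid > 9]: keep tuples satisfying hours < 16 and pid > 9 → {(10, 7810, 3), (10, 7810, 7), (15, 7810, 3), (15, 7810, 7), (25, 2930, 3), (34, 7810, 3), (34, 7810, 7), (35, 2930, 3)}
π_{hours, dist} gives {(3, 2930), (3, 7810), (7, 7810)} (5 duplicate(s) eliminated).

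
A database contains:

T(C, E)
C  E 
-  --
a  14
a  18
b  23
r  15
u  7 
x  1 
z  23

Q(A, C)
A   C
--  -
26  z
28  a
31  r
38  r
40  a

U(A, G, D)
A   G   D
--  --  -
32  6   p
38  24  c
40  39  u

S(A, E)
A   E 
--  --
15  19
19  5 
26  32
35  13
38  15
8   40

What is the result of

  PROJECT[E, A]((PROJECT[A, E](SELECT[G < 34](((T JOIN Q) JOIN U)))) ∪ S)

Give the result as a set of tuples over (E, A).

Natural join on C: {(a, 14, 28), (a, 14, 40), (a, 18, 28), (a, 18, 40), (r, 15, 31), (r, 15, 38), (z, 23, 26)}
Natural join on A: {(a, 14, 40, 39, u), (a, 18, 40, 39, u), (r, 15, 38, 24, c)}
Filtering on G < 34 leaves {(r, 15, 38, 24, c)}.
π_{A, E} gives {(38, 15)}.
Set union of the two operands is {(15, 19), (19, 5), (26, 32), (35, 13), (38, 15), (8, 40)}.
π_{E, A} gives {(13, 35), (15, 38), (19, 15), (32, 26), (40, 8), (5, 19)}.

{(13, 35), (15, 38), (19, 15), (32, 26), (40, 8), (5, 19)}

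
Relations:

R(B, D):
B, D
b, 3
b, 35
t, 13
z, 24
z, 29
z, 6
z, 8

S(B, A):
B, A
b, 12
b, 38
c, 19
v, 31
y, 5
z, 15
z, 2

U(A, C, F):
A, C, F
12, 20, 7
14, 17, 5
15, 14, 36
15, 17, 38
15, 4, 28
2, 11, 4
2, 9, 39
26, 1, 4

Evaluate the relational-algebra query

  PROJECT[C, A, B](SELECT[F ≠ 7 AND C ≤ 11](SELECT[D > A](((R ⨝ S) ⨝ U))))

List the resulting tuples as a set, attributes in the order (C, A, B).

R ⋈ S (natural join on B): {(b, 3, 12), (b, 3, 38), (b, 35, 12), (b, 35, 38), (z, 24, 15), (z, 24, 2), (z, 29, 15), (z, 29, 2), (z, 6, 15), (z, 6, 2), (z, 8, 15), (z, 8, 2)}
(R ⨝ S) ⋈ U (natural join on A): {(b, 3, 12, 20, 7), (b, 35, 12, 20, 7), (z, 24, 15, 14, 36), (z, 24, 15, 17, 38), (z, 24, 15, 4, 28), (z, 24, 2, 11, 4), (z, 24, 2, 9, 39), (z, 29, 15, 14, 36), (z, 29, 15, 17, 38), (z, 29, 15, 4, 28), (z, 29, 2, 11, 4), (z, 29, 2, 9, 39), (z, 6, 15, 14, 36), (z, 6, 15, 17, 38), (z, 6, 15, 4, 28), (z, 6, 2, 11, 4), (z, 6, 2, 9, 39), (z, 8, 15, 14, 36), (z, 8, 15, 17, 38), (z, 8, 15, 4, 28), (z, 8, 2, 11, 4), (z, 8, 2, 9, 39)}
Selection D > A: {(b, 35, 12, 20, 7), (z, 24, 15, 14, 36), (z, 24, 15, 17, 38), (z, 24, 15, 4, 28), (z, 24, 2, 11, 4), (z, 24, 2, 9, 39), (z, 29, 15, 14, 36), (z, 29, 15, 17, 38), (z, 29, 15, 4, 28), (z, 29, 2, 11, 4), (z, 29, 2, 9, 39), (z, 6, 2, 11, 4), (z, 6, 2, 9, 39), (z, 8, 2, 11, 4), (z, 8, 2, 9, 39)}
Selection F ≠ 7 AND C ≤ 11: {(z, 24, 15, 4, 28), (z, 24, 2, 11, 4), (z, 24, 2, 9, 39), (z, 29, 15, 4, 28), (z, 29, 2, 11, 4), (z, 29, 2, 9, 39), (z, 6, 2, 11, 4), (z, 6, 2, 9, 39), (z, 8, 2, 11, 4), (z, 8, 2, 9, 39)}
π[C, A, B]: project onto (C, A, B) (7 duplicate(s) eliminated) → {(11, 2, z), (4, 15, z), (9, 2, z)}

{(11, 2, z), (4, 15, z), (9, 2, z)}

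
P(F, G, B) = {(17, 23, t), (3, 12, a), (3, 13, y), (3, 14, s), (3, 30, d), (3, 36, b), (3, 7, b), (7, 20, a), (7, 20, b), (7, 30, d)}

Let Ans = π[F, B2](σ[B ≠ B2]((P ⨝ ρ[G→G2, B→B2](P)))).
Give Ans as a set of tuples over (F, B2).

{(3, a), (3, b), (3, d), (3, s), (3, y), (7, a), (7, b), (7, d)}

ρ[G→G2, B→B2]: schema becomes (F, G2, B2); tuples unchanged.
Natural join on F: {(17, 23, t, 23, t), (3, 12, a, 12, a), (3, 12, a, 13, y), (3, 12, a, 14, s), (3, 12, a, 30, d), (3, 12, a, 36, b), (3, 12, a, 7, b), (3, 13, y, 12, a), (3, 13, y, 13, y), (3, 13, y, 14, s), (3, 13, y, 30, d), (3, 13, y, 36, b), (3, 13, y, 7, b), (3, 14, s, 12, a), (3, 14, s, 13, y), (3, 14, s, 14, s), (3, 14, s, 30, d), (3, 14, s, 36, b), (3, 14, s, 7, b), (3, 30, d, 12, a), (3, 30, d, 13, y), (3, 30, d, 14, s), (3, 30, d, 30, d), (3, 30, d, 36, b), (3, 30, d, 7, b), (3, 36, b, 12, a), (3, 36, b, 13, y), (3, 36, b, 14, s), (3, 36, b, 30, d), (3, 36, b, 36, b), (3, 36, b, 7, b), (3, 7, b, 12, a), (3, 7, b, 13, y), (3, 7, b, 14, s), (3, 7, b, 30, d), (3, 7, b, 36, b), (3, 7, b, 7, b), (7, 20, a, 20, a), (7, 20, a, 20, b), (7, 20, a, 30, d), (7, 20, b, 20, a), (7, 20, b, 20, b), (7, 20, b, 30, d), (7, 30, d, 20, a), (7, 30, d, 20, b), (7, 30, d, 30, d)}
Apply σ_{B ≠ B2}; surviving tuples: {(3, 12, a, 13, y), (3, 12, a, 14, s), (3, 12, a, 30, d), (3, 12, a, 36, b), (3, 12, a, 7, b), (3, 13, y, 12, a), (3, 13, y, 14, s), (3, 13, y, 30, d), (3, 13, y, 36, b), (3, 13, y, 7, b), (3, 14, s, 12, a), (3, 14, s, 13, y), (3, 14, s, 30, d), (3, 14, s, 36, b), (3, 14, s, 7, b), (3, 30, d, 12, a), (3, 30, d, 13, y), (3, 30, d, 14, s), (3, 30, d, 36, b), (3, 30, d, 7, b), (3, 36, b, 12, a), (3, 36, b, 13, y), (3, 36, b, 14, s), (3, 36, b, 30, d), (3, 7, b, 12, a), (3, 7, b, 13, y), (3, 7, b, 14, s), (3, 7, b, 30, d), (7, 20, a, 20, b), (7, 20, a, 30, d), (7, 20, b, 20, a), (7, 20, b, 30, d), (7, 30, d, 20, a), (7, 30, d, 20, b)}
Keep only column(s) F, B2 (26 duplicate(s) eliminated): {(3, a), (3, b), (3, d), (3, s), (3, y), (7, a), (7, b), (7, d)}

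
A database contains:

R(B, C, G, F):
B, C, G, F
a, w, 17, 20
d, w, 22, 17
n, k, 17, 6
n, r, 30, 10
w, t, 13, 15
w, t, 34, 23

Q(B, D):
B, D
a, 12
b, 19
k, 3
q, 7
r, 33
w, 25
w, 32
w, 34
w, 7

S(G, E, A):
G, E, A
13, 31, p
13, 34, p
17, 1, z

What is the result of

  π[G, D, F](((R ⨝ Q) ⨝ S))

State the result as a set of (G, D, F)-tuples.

Joining R and Q on B yields {(a, w, 17, 20, 12), (w, t, 13, 15, 25), (w, t, 13, 15, 32), (w, t, 13, 15, 34), (w, t, 13, 15, 7), (w, t, 34, 23, 25), (w, t, 34, 23, 32), (w, t, 34, 23, 34), (w, t, 34, 23, 7)}.
Joining (R ⨝ Q) and S on G yields {(a, w, 17, 20, 12, 1, z), (w, t, 13, 15, 25, 31, p), (w, t, 13, 15, 25, 34, p), (w, t, 13, 15, 32, 31, p), (w, t, 13, 15, 32, 34, p), (w, t, 13, 15, 34, 31, p), (w, t, 13, 15, 34, 34, p), (w, t, 13, 15, 7, 31, p), (w, t, 13, 15, 7, 34, p)}.
π_{G, D, F} gives {(13, 25, 15), (13, 32, 15), (13, 34, 15), (13, 7, 15), (17, 12, 20)} (4 duplicate(s) eliminated).

{(13, 25, 15), (13, 32, 15), (13, 34, 15), (13, 7, 15), (17, 12, 20)}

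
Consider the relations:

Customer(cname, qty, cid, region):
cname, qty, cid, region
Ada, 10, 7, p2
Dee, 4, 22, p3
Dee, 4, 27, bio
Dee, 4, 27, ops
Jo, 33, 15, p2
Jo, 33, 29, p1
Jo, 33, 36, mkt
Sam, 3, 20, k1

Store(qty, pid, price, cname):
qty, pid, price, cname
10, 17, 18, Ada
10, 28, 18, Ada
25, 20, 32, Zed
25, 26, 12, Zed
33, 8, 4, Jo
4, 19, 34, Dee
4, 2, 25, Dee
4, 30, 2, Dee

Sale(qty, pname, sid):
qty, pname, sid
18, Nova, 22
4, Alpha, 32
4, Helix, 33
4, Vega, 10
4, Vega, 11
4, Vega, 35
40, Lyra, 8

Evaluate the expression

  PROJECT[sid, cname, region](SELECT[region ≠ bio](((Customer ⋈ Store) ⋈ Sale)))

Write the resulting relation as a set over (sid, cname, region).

{(10, Dee, ops), (10, Dee, p3), (11, Dee, ops), (11, Dee, p3), (32, Dee, ops), (32, Dee, p3), (33, Dee, ops), (33, Dee, p3), (35, Dee, ops), (35, Dee, p3)}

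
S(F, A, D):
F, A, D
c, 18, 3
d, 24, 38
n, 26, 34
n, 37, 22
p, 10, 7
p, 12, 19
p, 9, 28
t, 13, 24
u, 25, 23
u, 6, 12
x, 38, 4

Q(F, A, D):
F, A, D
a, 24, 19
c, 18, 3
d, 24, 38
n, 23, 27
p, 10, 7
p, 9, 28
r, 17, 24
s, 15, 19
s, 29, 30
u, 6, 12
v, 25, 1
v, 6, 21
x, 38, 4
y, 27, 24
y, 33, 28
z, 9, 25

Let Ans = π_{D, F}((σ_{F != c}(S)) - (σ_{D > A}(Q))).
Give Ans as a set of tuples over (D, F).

{(19, p), (22, n), (23, u), (24, t), (34, n), (4, x), (7, p)}

Selection F != c: {(d, 24, 38), (n, 26, 34), (n, 37, 22), (p, 10, 7), (p, 12, 19), (p, 9, 28), (t, 13, 24), (u, 25, 23), (u, 6, 12), (x, 38, 4)}
Selection D > A: {(d, 24, 38), (n, 23, 27), (p, 9, 28), (r, 17, 24), (s, 15, 19), (s, 29, 30), (u, 6, 12), (v, 6, 21), (z, 9, 25)}
Difference: {(d, 24, 38), (n, 26, 34), (n, 37, 22), (p, 10, 7), (p, 12, 19), (p, 9, 28), (t, 13, 24), (u, 25, 23), (u, 6, 12), (x, 38, 4)} with {(d, 24, 38), (n, 23, 27), (p, 9, 28), (r, 17, 24), (s, 15, 19), (s, 29, 30), (u, 6, 12), (v, 6, 21), (z, 9, 25)} → {(n, 26, 34), (n, 37, 22), (p, 10, 7), (p, 12, 19), (t, 13, 24), (u, 25, 23), (x, 38, 4)}
π[D, F]: project onto (D, F) → {(19, p), (22, n), (23, u), (24, t), (34, n), (4, x), (7, p)}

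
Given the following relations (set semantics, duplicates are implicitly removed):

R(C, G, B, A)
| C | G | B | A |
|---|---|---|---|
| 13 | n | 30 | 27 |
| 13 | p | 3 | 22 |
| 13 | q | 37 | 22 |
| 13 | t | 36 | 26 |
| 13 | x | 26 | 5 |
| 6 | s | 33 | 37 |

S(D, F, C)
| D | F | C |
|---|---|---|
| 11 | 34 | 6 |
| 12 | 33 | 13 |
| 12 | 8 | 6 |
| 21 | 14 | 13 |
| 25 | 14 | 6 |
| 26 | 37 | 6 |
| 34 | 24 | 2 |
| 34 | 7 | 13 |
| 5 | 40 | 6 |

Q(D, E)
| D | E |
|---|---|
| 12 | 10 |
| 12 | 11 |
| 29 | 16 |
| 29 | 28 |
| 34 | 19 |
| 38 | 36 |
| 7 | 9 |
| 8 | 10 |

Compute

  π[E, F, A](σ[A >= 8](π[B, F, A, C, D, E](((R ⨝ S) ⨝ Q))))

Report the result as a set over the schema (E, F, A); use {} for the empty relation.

R ⋈ S (natural join on C): {(13, n, 30, 27, 12, 33), (13, n, 30, 27, 21, 14), (13, n, 30, 27, 34, 7), (13, p, 3, 22, 12, 33), (13, p, 3, 22, 21, 14), (13, p, 3, 22, 34, 7), (13, q, 37, 22, 12, 33), (13, q, 37, 22, 21, 14), (13, q, 37, 22, 34, 7), (13, t, 36, 26, 12, 33), (13, t, 36, 26, 21, 14), (13, t, 36, 26, 34, 7), (13, x, 26, 5, 12, 33), (13, x, 26, 5, 21, 14), (13, x, 26, 5, 34, 7), (6, s, 33, 37, 11, 34), (6, s, 33, 37, 12, 8), (6, s, 33, 37, 25, 14), (6, s, 33, 37, 26, 37), (6, s, 33, 37, 5, 40)}
(R ⨝ S) ⋈ Q (natural join on D): {(13, n, 30, 27, 12, 33, 10), (13, n, 30, 27, 12, 33, 11), (13, n, 30, 27, 34, 7, 19), (13, p, 3, 22, 12, 33, 10), (13, p, 3, 22, 12, 33, 11), (13, p, 3, 22, 34, 7, 19), (13, q, 37, 22, 12, 33, 10), (13, q, 37, 22, 12, 33, 11), (13, q, 37, 22, 34, 7, 19), (13, t, 36, 26, 12, 33, 10), (13, t, 36, 26, 12, 33, 11), (13, t, 36, 26, 34, 7, 19), (13, x, 26, 5, 12, 33, 10), (13, x, 26, 5, 12, 33, 11), (13, x, 26, 5, 34, 7, 19), (6, s, 33, 37, 12, 8, 10), (6, s, 33, 37, 12, 8, 11)}
Projecting to B, F, A, C, D, E: {(26, 33, 5, 13, 12, 10), (26, 33, 5, 13, 12, 11), (26, 7, 5, 13, 34, 19), (3, 33, 22, 13, 12, 10), (3, 33, 22, 13, 12, 11), (3, 7, 22, 13, 34, 19), (30, 33, 27, 13, 12, 10), (30, 33, 27, 13, 12, 11), (30, 7, 27, 13, 34, 19), (33, 8, 37, 6, 12, 10), (33, 8, 37, 6, 12, 11), (36, 33, 26, 13, 12, 10), (36, 33, 26, 13, 12, 11), (36, 7, 26, 13, 34, 19), (37, 33, 22, 13, 12, 10), (37, 33, 22, 13, 12, 11), (37, 7, 22, 13, 34, 19)}
Selection A >= 8: {(3, 33, 22, 13, 12, 10), (3, 33, 22, 13, 12, 11), (3, 7, 22, 13, 34, 19), (30, 33, 27, 13, 12, 10), (30, 33, 27, 13, 12, 11), (30, 7, 27, 13, 34, 19), (33, 8, 37, 6, 12, 10), (33, 8, 37, 6, 12, 11), (36, 33, 26, 13, 12, 10), (36, 33, 26, 13, 12, 11), (36, 7, 26, 13, 34, 19), (37, 33, 22, 13, 12, 10), (37, 33, 22, 13, 12, 11), (37, 7, 22, 13, 34, 19)}
Projecting to E, F, A (3 duplicate(s) eliminated): {(10, 33, 22), (10, 33, 26), (10, 33, 27), (10, 8, 37), (11, 33, 22), (11, 33, 26), (11, 33, 27), (11, 8, 37), (19, 7, 22), (19, 7, 26), (19, 7, 27)}

{(10, 33, 22), (10, 33, 26), (10, 33, 27), (10, 8, 37), (11, 33, 22), (11, 33, 26), (11, 33, 27), (11, 8, 37), (19, 7, 22), (19, 7, 26), (19, 7, 27)}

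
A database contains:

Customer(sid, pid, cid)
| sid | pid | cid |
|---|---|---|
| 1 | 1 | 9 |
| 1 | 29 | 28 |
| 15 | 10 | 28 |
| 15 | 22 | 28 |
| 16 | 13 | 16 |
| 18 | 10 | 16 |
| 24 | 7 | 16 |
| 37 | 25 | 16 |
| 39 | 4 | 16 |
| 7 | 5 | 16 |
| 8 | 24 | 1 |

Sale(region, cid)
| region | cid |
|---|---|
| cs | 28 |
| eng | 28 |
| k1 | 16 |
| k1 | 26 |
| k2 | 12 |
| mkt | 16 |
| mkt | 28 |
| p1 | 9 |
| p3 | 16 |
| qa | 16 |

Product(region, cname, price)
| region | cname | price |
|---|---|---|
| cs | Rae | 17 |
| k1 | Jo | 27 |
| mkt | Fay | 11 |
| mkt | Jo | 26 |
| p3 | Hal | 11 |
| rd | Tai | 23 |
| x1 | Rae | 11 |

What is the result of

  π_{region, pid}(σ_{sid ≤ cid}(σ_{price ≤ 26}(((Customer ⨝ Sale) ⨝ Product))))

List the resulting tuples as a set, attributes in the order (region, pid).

Customer ⋈ Sale (natural join on cid): {(1, 1, 9, p1), (1, 29, 28, cs), (1, 29, 28, eng), (1, 29, 28, mkt), (15, 10, 28, cs), (15, 10, 28, eng), (15, 10, 28, mkt), (15, 22, 28, cs), (15, 22, 28, eng), (15, 22, 28, mkt), (16, 13, 16, k1), (16, 13, 16, mkt), (16, 13, 16, p3), (16, 13, 16, qa), (18, 10, 16, k1), (18, 10, 16, mkt), (18, 10, 16, p3), (18, 10, 16, qa), (24, 7, 16, k1), (24, 7, 16, mkt), (24, 7, 16, p3), (24, 7, 16, qa), (37, 25, 16, k1), (37, 25, 16, mkt), (37, 25, 16, p3), (37, 25, 16, qa), (39, 4, 16, k1), (39, 4, 16, mkt), (39, 4, 16, p3), (39, 4, 16, qa), (7, 5, 16, k1), (7, 5, 16, mkt), (7, 5, 16, p3), (7, 5, 16, qa)}
(Customer ⨝ Sale) ⋈ Product (natural join on region): {(1, 29, 28, cs, Rae, 17), (1, 29, 28, mkt, Fay, 11), (1, 29, 28, mkt, Jo, 26), (15, 10, 28, cs, Rae, 17), (15, 10, 28, mkt, Fay, 11), (15, 10, 28, mkt, Jo, 26), (15, 22, 28, cs, Rae, 17), (15, 22, 28, mkt, Fay, 11), (15, 22, 28, mkt, Jo, 26), (16, 13, 16, k1, Jo, 27), (16, 13, 16, mkt, Fay, 11), (16, 13, 16, mkt, Jo, 26), (16, 13, 16, p3, Hal, 11), (18, 10, 16, k1, Jo, 27), (18, 10, 16, mkt, Fay, 11), (18, 10, 16, mkt, Jo, 26), (18, 10, 16, p3, Hal, 11), (24, 7, 16, k1, Jo, 27), (24, 7, 16, mkt, Fay, 11), (24, 7, 16, mkt, Jo, 26), (24, 7, 16, p3, Hal, 11), (37, 25, 16, k1, Jo, 27), (37, 25, 16, mkt, Fay, 11), (37, 25, 16, mkt, Jo, 26), (37, 25, 16, p3, Hal, 11), (39, 4, 16, k1, Jo, 27), (39, 4, 16, mkt, Fay, 11), (39, 4, 16, mkt, Jo, 26), (39, 4, 16, p3, Hal, 11), (7, 5, 16, k1, Jo, 27), (7, 5, 16, mkt, Fay, 11), (7, 5, 16, mkt, Jo, 26), (7, 5, 16, p3, Hal, 11)}
σ[price ≤ 26]: keep tuples satisfying price ≤ 26 → {(1, 29, 28, cs, Rae, 17), (1, 29, 28, mkt, Fay, 11), (1, 29, 28, mkt, Jo, 26), (15, 10, 28, cs, Rae, 17), (15, 10, 28, mkt, Fay, 11), (15, 10, 28, mkt, Jo, 26), (15, 22, 28, cs, Rae, 17), (15, 22, 28, mkt, Fay, 11), (15, 22, 28, mkt, Jo, 26), (16, 13, 16, mkt, Fay, 11), (16, 13, 16, mkt, Jo, 26), (16, 13, 16, p3, Hal, 11), (18, 10, 16, mkt, Fay, 11), (18, 10, 16, mkt, Jo, 26), (18, 10, 16, p3, Hal, 11), (24, 7, 16, mkt, Fay, 11), (24, 7, 16, mkt, Jo, 26), (24, 7, 16, p3, Hal, 11), (37, 25, 16, mkt, Fay, 11), (37, 25, 16, mkt, Jo, 26), (37, 25, 16, p3, Hal, 11), (39, 4, 16, mkt, Fay, 11), (39, 4, 16, mkt, Jo, 26), (39, 4, 16, p3, Hal, 11), (7, 5, 16, mkt, Fay, 11), (7, 5, 16, mkt, Jo, 26), (7, 5, 16, p3, Hal, 11)}
σ[sid ≤ cid]: keep tuples satisfying sid ≤ cid → {(1, 29, 28, cs, Rae, 17), (1, 29, 28, mkt, Fay, 11), (1, 29, 28, mkt, Jo, 26), (15, 10, 28, cs, Rae, 17), (15, 10, 28, mkt, Fay, 11), (15, 10, 28, mkt, Jo, 26), (15, 22, 28, cs, Rae, 17), (15, 22, 28, mkt, Fay, 11), (15, 22, 28, mkt, Jo, 26), (16, 13, 16, mkt, Fay, 11), (16, 13, 16, mkt, Jo, 26), (16, 13, 16, p3, Hal, 11), (7, 5, 16, mkt, Fay, 11), (7, 5, 16, mkt, Jo, 26), (7, 5, 16, p3, Hal, 11)}
π_{region, pid} gives {(cs, 10), (cs, 22), (cs, 29), (mkt, 10), (mkt, 13), (mkt, 22), (mkt, 29), (mkt, 5), (p3, 13), (p3, 5)} (5 duplicate(s) eliminated).

{(cs, 10), (cs, 22), (cs, 29), (mkt, 10), (mkt, 13), (mkt, 22), (mkt, 29), (mkt, 5), (p3, 13), (p3, 5)}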